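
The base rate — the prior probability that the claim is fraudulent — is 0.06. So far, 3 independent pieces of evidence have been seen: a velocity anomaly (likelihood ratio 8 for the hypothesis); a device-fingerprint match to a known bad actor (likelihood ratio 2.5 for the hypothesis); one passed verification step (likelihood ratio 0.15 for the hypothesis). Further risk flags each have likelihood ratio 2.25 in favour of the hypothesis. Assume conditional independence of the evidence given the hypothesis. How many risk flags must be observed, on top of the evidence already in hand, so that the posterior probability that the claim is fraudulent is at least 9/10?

Prior odds = 0.06/0.94 = 3/47.
Combined Bayes factor of the evidence already in hand = 8 × 2.5 × 0.15 = 3.
Odds after that evidence = (3/47) × 3 = 9/47.
Target odds = 0.9/0.1 = 9.
Need 2.25ⁿ ≥ 9 ÷ (9/47) = 47.
2.25⁴ = 25.62890625 falls short of 47 but 2.25⁵ = 59049/1024 reaches it, so n = 5.

5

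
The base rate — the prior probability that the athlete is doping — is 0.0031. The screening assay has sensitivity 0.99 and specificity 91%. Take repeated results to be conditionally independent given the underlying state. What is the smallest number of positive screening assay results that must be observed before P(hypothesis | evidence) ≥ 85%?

4

Prior odds: 0.0031 ÷ 0.9969 = 31/9969.
False-positive rate = 1 − 0.91 = 0.09; likelihood ratio of a positive = 0.99/0.09 = 11.
Target odds: 0.85 ÷ 0.15 = 17/3.
Require 11ⁿ ≥ 17/3 ÷ (31/9969) = 56491/31.
11³ = 1331 falls short of 56491/31 but 11⁴ = 14641 reaches it, so n = 4.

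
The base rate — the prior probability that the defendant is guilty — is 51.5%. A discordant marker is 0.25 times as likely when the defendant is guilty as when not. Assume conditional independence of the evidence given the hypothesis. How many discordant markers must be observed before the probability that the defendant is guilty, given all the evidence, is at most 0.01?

Prior odds: 0.515 ÷ 0.485 = 103/97.
Likelihood ratio per discordant marker = 0.25.
Target posterior odds = 0.01/0.99 = 1/99.
Need (103/97) × 0.25ⁿ ≤ 1/99, i.e. 0.25ⁿ ≤ 97/10197.
0.25³ = 0.015625 is still above 97/10197 but 0.25⁴ = 0.00390625 is at or below it, so n = 4.

4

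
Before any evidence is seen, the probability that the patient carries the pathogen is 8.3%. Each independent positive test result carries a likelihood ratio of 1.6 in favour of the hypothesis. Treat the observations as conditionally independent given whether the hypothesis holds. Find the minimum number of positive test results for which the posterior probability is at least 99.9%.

Prior odds = 0.083/0.917 = 83/917.
Likelihood ratio per positive test result = 1.6.
Target posterior odds = 0.999/0.001 = 999.
Require 1.6ⁿ ≥ 999 ÷ (83/917) = 916083/83.
1.6¹⁹ ≈7555.79 falls short of 916083/83 but 1.6²⁰ ≈12089.3 reaches it, so n = 20.

20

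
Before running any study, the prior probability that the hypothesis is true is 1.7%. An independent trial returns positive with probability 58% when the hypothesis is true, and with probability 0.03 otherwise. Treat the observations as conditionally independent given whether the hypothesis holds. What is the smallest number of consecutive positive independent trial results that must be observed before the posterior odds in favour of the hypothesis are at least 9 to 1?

3

Prior odds: 0.017 ÷ 0.983 = 17/983.
Likelihood ratio of a positive result = 0.58/0.03 = 58/3.
Target odds = 9.
Need (17/983) × (58/3)ⁿ ≥ 9, i.e. (58/3)ⁿ ≥ 8847/17.
(58/3)² = 3364/9 falls short of 8847/17 but (58/3)³ = 195112/27 reaches it, so n = 3.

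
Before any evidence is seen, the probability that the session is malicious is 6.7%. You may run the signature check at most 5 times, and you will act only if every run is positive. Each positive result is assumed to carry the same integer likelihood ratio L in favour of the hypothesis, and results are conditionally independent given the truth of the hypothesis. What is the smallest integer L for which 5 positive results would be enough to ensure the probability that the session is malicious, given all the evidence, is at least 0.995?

5

Prior odds = 0.067/0.933 = 67/933.
Target odds = 0.995/0.005 = 199.
Need L⁵ ≥ 199 ÷ (67/933) = 185667/67.
4⁵ = 1024 < 185667/67 ≤ 3125 = 5⁵, so L = 5.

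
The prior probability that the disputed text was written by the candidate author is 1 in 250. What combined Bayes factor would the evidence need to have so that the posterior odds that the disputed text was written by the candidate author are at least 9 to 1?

Prior odds = 0.004/0.996 = 1/249.
Target odds = 9.
Required Bayes factor = 9 ÷ (1/249) = 2241.

2241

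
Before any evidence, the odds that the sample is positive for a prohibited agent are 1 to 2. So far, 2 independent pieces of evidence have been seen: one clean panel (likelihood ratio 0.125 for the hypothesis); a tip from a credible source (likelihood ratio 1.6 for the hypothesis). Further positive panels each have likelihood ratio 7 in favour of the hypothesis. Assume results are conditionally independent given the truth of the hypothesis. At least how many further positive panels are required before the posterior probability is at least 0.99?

4

Prior odds = 0.5.
Combined Bayes factor of the evidence already in hand = 0.125 × 1.6 = 0.2.
Odds after that evidence = 0.5 × 0.2 = 0.1.
Target odds = 0.99/0.01 = 99.
Need 7ⁿ ≥ 99 ÷ 0.1 = 990.
7³ = 343 falls short of 990 but 7⁴ = 2401 reaches it, so n = 4.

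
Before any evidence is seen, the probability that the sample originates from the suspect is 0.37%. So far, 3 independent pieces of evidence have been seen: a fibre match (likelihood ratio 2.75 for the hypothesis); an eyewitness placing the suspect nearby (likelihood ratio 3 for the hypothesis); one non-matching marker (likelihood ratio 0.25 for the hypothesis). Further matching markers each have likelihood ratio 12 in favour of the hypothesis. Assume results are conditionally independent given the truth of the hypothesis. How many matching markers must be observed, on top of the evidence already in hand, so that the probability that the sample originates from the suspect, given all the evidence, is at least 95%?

Prior odds = 0.0037/0.9963 = 37/9963.
Combined Bayes factor of the evidence already in hand = 2.75 × 3 × 0.25 = 2.0625.
Odds after that evidence = (37/9963) × 2.0625 = 407/53136.
Target odds = 0.95/0.05 = 19.
Need 12ⁿ ≥ 19 ÷ (407/53136) = 1009584/407.
12³ = 1728 falls short of 1009584/407 but 12⁴ = 20736 reaches it, so n = 4.

4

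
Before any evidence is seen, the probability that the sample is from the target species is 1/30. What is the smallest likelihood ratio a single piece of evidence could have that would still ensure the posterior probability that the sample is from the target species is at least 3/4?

Prior odds = (1/30)/(29/30) = 1/29.
Target odds = 0.75/0.25 = 3.
Required Bayes factor = 3 ÷ (1/29) = 87.

87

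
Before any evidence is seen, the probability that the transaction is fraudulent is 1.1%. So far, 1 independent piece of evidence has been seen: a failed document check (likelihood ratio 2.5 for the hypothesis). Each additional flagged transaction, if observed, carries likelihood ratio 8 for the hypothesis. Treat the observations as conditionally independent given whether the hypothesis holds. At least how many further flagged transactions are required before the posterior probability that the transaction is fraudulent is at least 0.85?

3

Prior odds = 0.011/0.989 = 11/989.
Bayes factor of the evidence already in hand = 2.5.
Odds after that evidence = (11/989) × 2.5 = 55/1978.
Target odds = 0.85/0.15 = 17/3.
Need 8ⁿ ≥ 17/3 ÷ (55/1978) = 33626/165.
8² = 64 falls short of 33626/165 but 8³ = 512 reaches it, so n = 3.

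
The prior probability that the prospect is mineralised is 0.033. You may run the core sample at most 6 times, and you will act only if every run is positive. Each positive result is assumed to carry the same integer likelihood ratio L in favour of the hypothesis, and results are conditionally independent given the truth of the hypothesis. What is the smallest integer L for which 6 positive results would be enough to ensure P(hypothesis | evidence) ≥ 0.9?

3

Prior odds = 0.033/0.967 = 33/967.
Target odds = 0.9/0.1 = 9.
Need L⁶ ≥ 9 ÷ (33/967) = 2901/11.
2⁶ = 64 < 2901/11 ≤ 729 = 3⁶, so L = 3.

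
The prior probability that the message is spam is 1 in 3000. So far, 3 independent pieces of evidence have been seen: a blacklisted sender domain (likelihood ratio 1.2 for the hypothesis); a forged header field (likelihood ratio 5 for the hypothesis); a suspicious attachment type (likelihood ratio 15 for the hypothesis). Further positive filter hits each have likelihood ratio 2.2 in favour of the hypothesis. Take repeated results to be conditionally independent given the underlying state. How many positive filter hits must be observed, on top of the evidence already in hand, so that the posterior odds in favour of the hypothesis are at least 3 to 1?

6

Prior odds = (1/3000)/(2999/3000) = 1/2999.
Combined Bayes factor of the evidence already in hand = 1.2 × 5 × 15 = 90.
Odds after that evidence = (1/2999) × 90 = 90/2999.
Target odds = 3.
Need 2.2ⁿ ≥ 3 ÷ (90/2999) = 2999/30.
2.2⁵ = 51.53632 falls short of 2999/30 but 2.2⁶ = 1771561/15625 reaches it, so n = 6.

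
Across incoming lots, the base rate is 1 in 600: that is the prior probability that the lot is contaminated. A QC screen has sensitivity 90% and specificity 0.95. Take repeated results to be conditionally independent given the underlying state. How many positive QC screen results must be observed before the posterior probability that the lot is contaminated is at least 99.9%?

5

Prior odds: (1/600) ÷ (599/600) = 1/599.
False-positive rate = 1 − 0.95 = 0.05; likelihood ratio of a positive = 0.9/0.05 = 18.
Target odds: 0.999 ÷ 0.001 = 999.
Need (1/599) × 18ⁿ ≥ 999, i.e. 18ⁿ ≥ 598401.
18⁴ = 104976 falls short of 598401 but 18⁵ = 1889568 reaches it, so n = 5.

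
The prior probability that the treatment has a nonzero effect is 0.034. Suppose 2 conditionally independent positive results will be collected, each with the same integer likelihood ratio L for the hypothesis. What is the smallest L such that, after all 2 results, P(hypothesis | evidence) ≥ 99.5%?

Prior odds = 0.034/0.966 = 17/483.
Target odds = 0.995/0.005 = 199.
Need L² ≥ 199 ÷ (17/483) = 96117/17.
75² = 5625 < 96117/17 ≤ 5776 = 76², so L = 76.

76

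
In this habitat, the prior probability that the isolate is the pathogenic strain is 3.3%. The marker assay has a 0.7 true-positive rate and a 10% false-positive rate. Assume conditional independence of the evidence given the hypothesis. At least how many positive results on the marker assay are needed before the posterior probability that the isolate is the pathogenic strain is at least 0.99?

5

Prior odds = 0.033/0.967 = 33/967.
Likelihood ratio of a positive result = 0.7/0.1 = 7.
Target odds: 0.99 ÷ 0.01 = 99.
Require 7ⁿ ≥ 99 ÷ (33/967) = 2901.
7⁴ = 2401 falls short of 2901 but 7⁵ = 16807 reaches it, so n = 5.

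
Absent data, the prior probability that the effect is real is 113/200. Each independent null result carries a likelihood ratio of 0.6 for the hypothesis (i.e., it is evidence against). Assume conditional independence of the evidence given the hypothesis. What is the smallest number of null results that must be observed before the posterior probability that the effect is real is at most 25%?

3

Prior odds = 0.565/0.435 = 113/87.
Likelihood ratio per null result = 0.6.
Target odds: 0.25 ÷ 0.75 = 1/3.
Need (113/87) × 0.6ⁿ ≤ 1/3, i.e. 0.6ⁿ ≤ 29/113.
0.6² = 0.36 is still above 29/113 but 0.6³ = 0.216 is at or below it, so n = 3.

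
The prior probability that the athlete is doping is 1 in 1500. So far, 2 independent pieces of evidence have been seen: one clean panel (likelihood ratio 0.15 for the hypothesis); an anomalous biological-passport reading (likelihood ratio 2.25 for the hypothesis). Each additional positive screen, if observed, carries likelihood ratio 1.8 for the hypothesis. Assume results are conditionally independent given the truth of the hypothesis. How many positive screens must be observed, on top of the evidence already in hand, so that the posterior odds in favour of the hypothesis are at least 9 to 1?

19

Prior odds = (1/1500)/(1499/1500) = 1/1499.
Combined Bayes factor of the evidence already in hand = 0.15 × 2.25 = 0.3375.
Odds after that evidence = (1/1499) × 0.3375 = 27/119920.
Target odds = 9.
Need 1.8ⁿ ≥ 9 ÷ (27/119920) = 119920/3.
1.8¹⁸ ≈39346.4 falls short of 119920/3 but 1.8¹⁹ ≈70823.5 reaches it, so n = 19.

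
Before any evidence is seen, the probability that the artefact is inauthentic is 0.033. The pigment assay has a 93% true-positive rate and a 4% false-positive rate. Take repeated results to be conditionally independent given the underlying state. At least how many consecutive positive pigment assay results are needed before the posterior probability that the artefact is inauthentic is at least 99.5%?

3

Prior odds: 0.033 ÷ 0.967 = 33/967.
Likelihood ratio of a positive result = 0.93/0.04 = 23.25.
Target posterior odds = 0.995/0.005 = 199.
Require 23.25ⁿ ≥ 199 ÷ (33/967) = 192433/33.
23.25² = 540.5625 falls short of 192433/33 but 23.25³ = 804357/64 reaches it, so n = 3.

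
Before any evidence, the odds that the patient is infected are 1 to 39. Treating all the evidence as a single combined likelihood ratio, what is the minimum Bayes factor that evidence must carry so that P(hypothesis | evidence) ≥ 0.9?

351

Prior odds = 1/39.
Target odds = 0.9/0.1 = 9.
Required Bayes factor = 9 ÷ (1/39) = 351.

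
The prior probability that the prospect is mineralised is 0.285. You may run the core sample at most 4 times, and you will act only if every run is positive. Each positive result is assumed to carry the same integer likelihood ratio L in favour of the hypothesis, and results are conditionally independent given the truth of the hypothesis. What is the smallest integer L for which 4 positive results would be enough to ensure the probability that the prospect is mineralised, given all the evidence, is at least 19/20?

3

Prior odds = 0.285/0.715 = 57/143.
Target odds = 0.95/0.05 = 19.
Need L⁴ ≥ 19 ÷ (57/143) = 143/3.
2⁴ = 16 < 143/3 ≤ 81 = 3⁴, so L = 3.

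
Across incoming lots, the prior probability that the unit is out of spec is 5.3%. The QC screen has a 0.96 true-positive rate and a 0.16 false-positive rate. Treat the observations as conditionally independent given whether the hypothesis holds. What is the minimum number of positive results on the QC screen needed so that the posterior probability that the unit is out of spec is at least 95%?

Prior odds: 0.053 ÷ 0.947 = 53/947.
Likelihood ratio of a positive result = 0.96/0.16 = 6.
Target odds: 0.95 ÷ 0.05 = 19.
Require 6ⁿ ≥ 19 ÷ (53/947) = 17993/53.
6³ = 216 falls short of 17993/53 but 6⁴ = 1296 reaches it, so n = 4.

4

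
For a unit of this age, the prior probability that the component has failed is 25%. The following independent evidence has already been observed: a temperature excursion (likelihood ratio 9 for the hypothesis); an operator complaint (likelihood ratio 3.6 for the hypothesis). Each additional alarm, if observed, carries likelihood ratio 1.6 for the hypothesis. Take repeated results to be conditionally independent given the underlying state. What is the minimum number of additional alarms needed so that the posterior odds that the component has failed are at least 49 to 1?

4

Prior odds = 0.25/0.75 = 1/3.
Combined Bayes factor of the evidence already in hand = 9 × 3.6 = 32.4.
Odds after that evidence = (1/3) × 32.4 = 10.8.
Target odds = 49.
Need 1.6ⁿ ≥ 49 ÷ 10.8 = 245/54.
1.6³ = 4.096 falls short of 245/54 but 1.6⁴ = 6.5536 reaches it, so n = 4.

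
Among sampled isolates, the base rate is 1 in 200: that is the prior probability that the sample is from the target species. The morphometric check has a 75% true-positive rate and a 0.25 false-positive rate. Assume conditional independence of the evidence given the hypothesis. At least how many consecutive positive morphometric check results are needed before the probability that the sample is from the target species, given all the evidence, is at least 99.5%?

Prior odds: 0.005 ÷ 0.995 = 1/199.
Likelihood ratio of a positive result = 0.75/0.25 = 3.
Target odds: 0.995 ÷ 0.005 = 199.
Require 3ⁿ ≥ 199 ÷ (1/199) = 39601.
3⁹ = 19683 falls short of 39601 but 3¹⁰ = 59049 reaches it, so n = 10.

10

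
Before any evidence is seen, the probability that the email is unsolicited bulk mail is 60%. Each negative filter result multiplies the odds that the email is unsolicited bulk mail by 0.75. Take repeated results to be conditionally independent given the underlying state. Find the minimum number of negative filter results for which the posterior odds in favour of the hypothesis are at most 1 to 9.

Prior odds: 0.6 ÷ 0.4 = 1.5.
Likelihood ratio per negative filter result = 0.75.
Target odds = 1/9.
Require 0.75ⁿ ≤ 1/9 ÷ 1.5 = 2/27.
0.75⁹ = 19683/262144 is still above 2/27 but 0.75¹⁰ = 59049/1048576 is at or below it, so n = 10.

10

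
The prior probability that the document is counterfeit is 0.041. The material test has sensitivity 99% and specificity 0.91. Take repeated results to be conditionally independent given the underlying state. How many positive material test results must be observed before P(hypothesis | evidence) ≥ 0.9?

3

Prior odds: 0.041 ÷ 0.959 = 41/959.
False-positive rate = 1 − 0.91 = 0.09; likelihood ratio of a positive = 0.99/0.09 = 11.
Target odds: 0.9 ÷ 0.1 = 9.
Need (41/959) × 11ⁿ ≥ 9, i.e. 11ⁿ ≥ 8631/41.
11² = 121 falls short of 8631/41 but 11³ = 1331 reaches it, so n = 3.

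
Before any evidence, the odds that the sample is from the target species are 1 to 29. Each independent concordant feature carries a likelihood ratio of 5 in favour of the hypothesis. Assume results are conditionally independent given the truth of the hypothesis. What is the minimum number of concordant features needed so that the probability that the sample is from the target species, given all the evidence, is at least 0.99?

Prior odds = 1/29.
Likelihood ratio per concordant feature = 5.
Target odds: 0.99 ÷ 0.01 = 99.
Need (1/29) × 5ⁿ ≥ 99, i.e. 5ⁿ ≥ 2871.
5⁴ = 625 falls short of 2871 but 5⁵ = 3125 reaches it, so n = 5.

5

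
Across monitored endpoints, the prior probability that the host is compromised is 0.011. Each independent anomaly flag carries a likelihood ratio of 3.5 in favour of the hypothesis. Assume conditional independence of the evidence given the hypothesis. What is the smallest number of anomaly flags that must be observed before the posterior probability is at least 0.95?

Prior odds = 0.011/0.989 = 11/989.
Likelihood ratio per anomaly flag = 3.5.
Target odds: 0.95 ÷ 0.05 = 19.
Require 3.5ⁿ ≥ 19 ÷ (11/989) = 18791/11.
3.5⁵ = 525.21875 falls short of 18791/11 but 3.5⁶ = 1838.265625 reaches it, so n = 6.

6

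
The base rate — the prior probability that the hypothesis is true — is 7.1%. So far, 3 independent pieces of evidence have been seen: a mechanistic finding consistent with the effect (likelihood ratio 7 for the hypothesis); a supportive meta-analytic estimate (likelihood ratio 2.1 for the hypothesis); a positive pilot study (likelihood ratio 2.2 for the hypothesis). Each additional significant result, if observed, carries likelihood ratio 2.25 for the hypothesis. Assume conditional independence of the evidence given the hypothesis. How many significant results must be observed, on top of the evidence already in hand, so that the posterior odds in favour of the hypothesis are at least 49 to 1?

4

Prior odds = 0.071/0.929 = 71/929.
Combined Bayes factor of the evidence already in hand = 7 × 2.1 × 2.2 = 32.34.
Odds after that evidence = (71/929) × 32.34 = 114807/46450.
Target odds = 49.
Need 2.25ⁿ ≥ 49 ÷ (114807/46450) = 46450/2343.
2.25³ = 11.390625 falls short of 46450/2343 but 2.25⁴ = 25.62890625 reaches it, so n = 4.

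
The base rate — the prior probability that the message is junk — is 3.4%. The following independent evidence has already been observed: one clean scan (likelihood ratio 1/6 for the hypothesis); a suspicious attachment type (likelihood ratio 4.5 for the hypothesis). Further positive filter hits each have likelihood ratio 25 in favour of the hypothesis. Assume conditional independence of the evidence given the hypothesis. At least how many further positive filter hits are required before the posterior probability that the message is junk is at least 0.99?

3

Prior odds = 0.034/0.966 = 17/483.
Combined Bayes factor of the evidence already in hand = (1/6) × 4.5 = 0.75.
Odds after that evidence = (17/483) × 0.75 = 17/644.
Target odds = 0.99/0.01 = 99.
Need 25ⁿ ≥ 99 ÷ (17/644) = 63756/17.
25² = 625 falls short of 63756/17 but 25³ = 15625 reaches it, so n = 3.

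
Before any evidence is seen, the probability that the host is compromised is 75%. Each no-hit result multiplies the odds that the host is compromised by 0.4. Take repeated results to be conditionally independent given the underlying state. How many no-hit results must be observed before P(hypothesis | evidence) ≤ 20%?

Prior odds: 0.75 ÷ 0.25 = 3.
Likelihood ratio per no-hit result = 0.4.
Target posterior odds = 0.2/0.8 = 0.25.
Need 3 × 0.4ⁿ ≤ 0.25, i.e. 0.4ⁿ ≤ 1/12.
0.4² = 0.16 is still above 1/12 but 0.4³ = 0.064 is at or below it, so n = 3.

3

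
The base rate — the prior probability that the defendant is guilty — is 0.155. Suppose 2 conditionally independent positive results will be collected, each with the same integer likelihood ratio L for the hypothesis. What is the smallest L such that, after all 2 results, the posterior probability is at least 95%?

11

Prior odds = 0.155/0.845 = 31/169.
Target odds = 0.95/0.05 = 19.
Need L² ≥ 19 ÷ (31/169) = 3211/31.
10² = 100 < 3211/31 ≤ 121 = 11², so L = 11.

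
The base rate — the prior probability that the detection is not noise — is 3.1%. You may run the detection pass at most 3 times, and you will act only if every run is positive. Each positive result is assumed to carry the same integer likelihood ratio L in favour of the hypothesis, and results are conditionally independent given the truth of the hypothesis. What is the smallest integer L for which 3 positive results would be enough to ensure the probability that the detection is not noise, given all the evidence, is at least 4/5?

6

Prior odds = 0.031/0.969 = 31/969.
Target odds = 0.8/0.2 = 4.
Need L³ ≥ 4 ÷ (31/969) = 3876/31.
5³ = 125 < 3876/31 ≤ 216 = 6³, so L = 6.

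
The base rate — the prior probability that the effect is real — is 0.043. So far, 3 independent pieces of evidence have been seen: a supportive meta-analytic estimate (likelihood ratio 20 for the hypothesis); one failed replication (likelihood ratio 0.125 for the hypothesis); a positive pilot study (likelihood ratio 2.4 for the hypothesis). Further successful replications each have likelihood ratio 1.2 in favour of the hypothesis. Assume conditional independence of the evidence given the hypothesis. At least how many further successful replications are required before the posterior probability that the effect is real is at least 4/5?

Prior odds = 0.043/0.957 = 43/957.
Combined Bayes factor of the evidence already in hand = 20 × 0.125 × 2.4 = 6.
Odds after that evidence = (43/957) × 6 = 86/319.
Target odds = 0.8/0.2 = 4.
Need 1.2ⁿ ≥ 4 ÷ (86/319) = 638/43.
1.2¹⁴ ≈12.8392 falls short of 638/43 but 1.2¹⁵ ≈15.407 reaches it, so n = 15.

15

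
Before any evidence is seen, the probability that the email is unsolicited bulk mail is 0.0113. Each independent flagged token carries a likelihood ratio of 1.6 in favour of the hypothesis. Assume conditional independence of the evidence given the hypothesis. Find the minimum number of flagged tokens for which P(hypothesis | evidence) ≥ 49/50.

Prior odds: 0.0113 ÷ 0.9887 = 113/9887.
Likelihood ratio per flagged token = 1.6.
Target posterior odds = 0.98/0.02 = 49.
Require 1.6ⁿ ≥ 49 ÷ (113/9887) = 484463/113.
1.6¹⁷ ≈2951.48 falls short of 484463/113 but 1.6¹⁸ ≈4722.37 reaches it, so n = 18.

18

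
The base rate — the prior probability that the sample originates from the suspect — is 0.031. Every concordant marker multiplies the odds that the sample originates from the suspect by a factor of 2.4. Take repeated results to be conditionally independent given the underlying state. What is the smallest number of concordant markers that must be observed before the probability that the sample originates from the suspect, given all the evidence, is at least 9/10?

7

Prior odds = 0.031/0.969 = 31/969.
Likelihood ratio per concordant marker = 2.4.
Target posterior odds = 0.9/0.1 = 9.
Require 2.4ⁿ ≥ 9 ÷ (31/969) = 8721/31.
2.4⁶ = 2985984/15625 falls short of 8721/31 but 2.4⁷ = 35831808/78125 reaches it, so n = 7.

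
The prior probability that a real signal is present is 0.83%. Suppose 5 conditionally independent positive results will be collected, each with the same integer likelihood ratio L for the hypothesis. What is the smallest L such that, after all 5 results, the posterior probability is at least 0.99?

7

Prior odds = 0.0083/0.9917 = 83/9917.
Target odds = 0.99/0.01 = 99.
Need L⁵ ≥ 99 ÷ (83/9917) = 981783/83.
6⁵ = 7776 < 981783/83 ≤ 16807 = 7⁵, so L = 7.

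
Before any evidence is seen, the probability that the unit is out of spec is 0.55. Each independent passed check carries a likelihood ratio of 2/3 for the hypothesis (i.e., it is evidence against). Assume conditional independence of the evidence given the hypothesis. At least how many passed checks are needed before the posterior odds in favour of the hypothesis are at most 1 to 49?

11

Prior odds: 0.55 ÷ 0.45 = 11/9.
Likelihood ratio per passed check = 2/3.
Target odds = 1/49.
Need (11/9) × (2/3)ⁿ ≤ 1/49, i.e. (2/3)ⁿ ≤ 9/539.
(2/3)¹⁰ = 1024/59049 is still above 9/539 but (2/3)¹¹ = 2048/177147 is at or below it, so n = 11.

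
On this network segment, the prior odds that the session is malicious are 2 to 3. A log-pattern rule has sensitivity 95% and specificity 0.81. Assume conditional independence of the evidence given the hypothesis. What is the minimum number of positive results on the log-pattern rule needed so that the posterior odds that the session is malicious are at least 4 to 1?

Prior odds = 2/3.
False-positive rate = 1 − 0.81 = 0.19; likelihood ratio of a positive = 0.95/0.19 = 5.
Target odds = 4.
Need (2/3) × 5ⁿ ≥ 4, i.e. 5ⁿ ≥ 6.
5¹ = 5 falls short of 6 but 5² = 25 reaches it, so n = 2.

2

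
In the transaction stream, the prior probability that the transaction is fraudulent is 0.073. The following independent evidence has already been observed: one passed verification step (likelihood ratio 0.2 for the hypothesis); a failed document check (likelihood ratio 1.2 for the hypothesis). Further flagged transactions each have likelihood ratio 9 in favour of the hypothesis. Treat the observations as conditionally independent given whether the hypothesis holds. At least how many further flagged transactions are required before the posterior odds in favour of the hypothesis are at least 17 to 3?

3

Prior odds = 0.073/0.927 = 73/927.
Combined Bayes factor of the evidence already in hand = 0.2 × 1.2 = 0.24.
Odds after that evidence = (73/927) × 0.24 = 146/7725.
Target odds = 17/3.
Need 9ⁿ ≥ 17/3 ÷ (146/7725) = 43775/146.
9² = 81 falls short of 43775/146 but 9³ = 729 reaches it, so n = 3.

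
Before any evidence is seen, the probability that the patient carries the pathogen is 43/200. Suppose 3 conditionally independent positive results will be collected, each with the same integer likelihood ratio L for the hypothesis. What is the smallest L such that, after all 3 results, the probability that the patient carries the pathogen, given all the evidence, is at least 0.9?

Prior odds = 0.215/0.785 = 43/157.
Target odds = 0.9/0.1 = 9.
Need L³ ≥ 9 ÷ (43/157) = 1413/43.
3³ = 27 < 1413/43 ≤ 64 = 4³, so L = 4.

4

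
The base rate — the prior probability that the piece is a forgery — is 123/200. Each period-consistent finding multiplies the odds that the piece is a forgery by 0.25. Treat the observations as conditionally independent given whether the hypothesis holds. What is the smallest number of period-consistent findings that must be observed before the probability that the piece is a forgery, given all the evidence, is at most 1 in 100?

Prior odds = 0.615/0.385 = 123/77.
Likelihood ratio per period-consistent finding = 0.25.
Target odds: 0.01 ÷ 0.99 = 1/99.
Require 0.25ⁿ ≤ 1/99 ÷ (123/77) = 7/1107.
0.25³ = 0.015625 is still above 7/1107 but 0.25⁴ = 0.00390625 is at or below it, so n = 4.

4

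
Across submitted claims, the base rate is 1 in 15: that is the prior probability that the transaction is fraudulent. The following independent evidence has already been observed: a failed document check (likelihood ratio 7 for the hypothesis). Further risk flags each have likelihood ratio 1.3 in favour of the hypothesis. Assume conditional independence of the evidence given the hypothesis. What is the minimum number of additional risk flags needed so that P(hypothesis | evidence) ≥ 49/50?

Prior odds = (1/15)/(14/15) = 1/14.
Bayes factor of the evidence already in hand = 7.
Odds after that evidence = (1/14) × 7 = 0.5.
Target odds = 0.98/0.02 = 49.
Need 1.3ⁿ ≥ 49 ÷ 0.5 = 98.
1.3¹⁷ ≈86.5042 falls short of 98 but 1.3¹⁸ ≈112.455 reaches it, so n = 18.

18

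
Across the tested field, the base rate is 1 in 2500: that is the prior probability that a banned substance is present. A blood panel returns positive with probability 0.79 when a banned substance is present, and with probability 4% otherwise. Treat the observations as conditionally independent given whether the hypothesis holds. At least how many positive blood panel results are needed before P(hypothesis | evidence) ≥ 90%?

4

Prior odds: 0.0004 ÷ 0.9996 = 1/2499.
Likelihood ratio of a positive result = 0.79/0.04 = 19.75.
Target odds: 0.9 ÷ 0.1 = 9.
Require 19.75ⁿ ≥ 9 ÷ (1/2499) = 22491.
19.75³ = 7703.734375 falls short of 22491 but 19.75⁴ = 38950081/256 reaches it, so n = 4.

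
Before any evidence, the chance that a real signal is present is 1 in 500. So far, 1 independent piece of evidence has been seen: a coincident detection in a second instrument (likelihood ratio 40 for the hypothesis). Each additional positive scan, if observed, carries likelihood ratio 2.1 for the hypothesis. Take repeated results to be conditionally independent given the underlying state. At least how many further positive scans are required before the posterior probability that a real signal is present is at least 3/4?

Prior odds = 0.002/0.998 = 1/499.
Bayes factor of the evidence already in hand = 40.
Odds after that evidence = (1/499) × 40 = 40/499.
Target odds = 0.75/0.25 = 3.
Need 2.1ⁿ ≥ 3 ÷ (40/499) = 37.425.
2.1⁴ = 19.4481 falls short of 37.425 but 2.1⁵ = 4084101/100000 reaches it, so n = 5.

5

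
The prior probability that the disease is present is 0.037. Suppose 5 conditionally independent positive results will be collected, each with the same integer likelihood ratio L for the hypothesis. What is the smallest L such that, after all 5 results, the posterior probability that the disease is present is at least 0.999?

8

Prior odds = 0.037/0.963 = 37/963.
Target odds = 0.999/0.001 = 999.
Need L⁵ ≥ 999 ÷ (37/963) = 26001.
7⁵ = 16807 < 26001 ≤ 32768 = 8⁵, so L = 8.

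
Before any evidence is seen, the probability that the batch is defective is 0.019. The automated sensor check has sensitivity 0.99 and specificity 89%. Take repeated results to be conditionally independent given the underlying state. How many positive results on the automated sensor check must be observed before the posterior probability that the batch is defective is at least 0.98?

Prior odds = 0.019/0.981 = 19/981.
False-positive rate = 1 − 0.89 = 0.11; likelihood ratio of a positive = 0.99/0.11 = 9.
Target posterior odds = 0.98/0.02 = 49.
Need (19/981) × 9ⁿ ≥ 49, i.e. 9ⁿ ≥ 48069/19.
9³ = 729 falls short of 48069/19 but 9⁴ = 6561 reaches it, so n = 4.

4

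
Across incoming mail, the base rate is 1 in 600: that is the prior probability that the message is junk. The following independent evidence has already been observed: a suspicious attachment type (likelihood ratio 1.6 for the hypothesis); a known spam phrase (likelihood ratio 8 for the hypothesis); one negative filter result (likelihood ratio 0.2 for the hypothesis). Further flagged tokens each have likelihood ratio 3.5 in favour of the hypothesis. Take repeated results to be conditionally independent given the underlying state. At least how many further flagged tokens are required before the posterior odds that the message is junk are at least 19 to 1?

7

Prior odds = (1/600)/(599/600) = 1/599.
Combined Bayes factor of the evidence already in hand = 1.6 × 8 × 0.2 = 2.56.
Odds after that evidence = (1/599) × 2.56 = 64/14975.
Target odds = 19.
Need 3.5ⁿ ≥ 19 ÷ (64/14975) = 4445.703125.
3.5⁶ = 1838.265625 falls short of 4445.703125 but 3.5⁷ = 823543/128 reaches it, so n = 7.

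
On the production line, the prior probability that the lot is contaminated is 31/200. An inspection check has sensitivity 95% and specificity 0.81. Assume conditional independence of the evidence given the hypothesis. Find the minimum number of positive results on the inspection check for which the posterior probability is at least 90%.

Prior odds: 0.155 ÷ 0.845 = 31/169.
False-positive rate = 1 − 0.81 = 0.19; likelihood ratio of a positive = 0.95/0.19 = 5.
Target posterior odds = 0.9/0.1 = 9.
Need (31/169) × 5ⁿ ≥ 9, i.e. 5ⁿ ≥ 1521/31.
5² = 25 falls short of 1521/31 but 5³ = 125 reaches it, so n = 3.

3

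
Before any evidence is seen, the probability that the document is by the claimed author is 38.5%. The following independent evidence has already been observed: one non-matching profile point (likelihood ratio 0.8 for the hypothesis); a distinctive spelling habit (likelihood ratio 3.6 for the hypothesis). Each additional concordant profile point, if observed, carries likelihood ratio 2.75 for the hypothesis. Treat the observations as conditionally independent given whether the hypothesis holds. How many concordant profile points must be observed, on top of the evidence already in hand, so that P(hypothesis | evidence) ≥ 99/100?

4

Prior odds = 0.385/0.615 = 77/123.
Combined Bayes factor of the evidence already in hand = 0.8 × 3.6 = 2.88.
Odds after that evidence = (77/123) × 2.88 = 1848/1025.
Target odds = 0.99/0.01 = 99.
Need 2.75ⁿ ≥ 99 ÷ (1848/1025) = 3075/56.
2.75³ = 20.796875 falls short of 3075/56 but 2.75⁴ = 57.19140625 reaches it, so n = 4.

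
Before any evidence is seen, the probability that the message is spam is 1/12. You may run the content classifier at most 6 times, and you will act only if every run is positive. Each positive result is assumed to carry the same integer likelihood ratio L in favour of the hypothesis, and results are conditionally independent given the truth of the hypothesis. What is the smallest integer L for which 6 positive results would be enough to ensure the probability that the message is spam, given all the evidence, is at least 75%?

Prior odds = (1/12)/(11/12) = 1/11.
Target odds = 0.75/0.25 = 3.
Need L⁶ ≥ 3 ÷ (1/11) = 33.
1⁶ = 1 < 33 ≤ 64 = 2⁶, so L = 2.

2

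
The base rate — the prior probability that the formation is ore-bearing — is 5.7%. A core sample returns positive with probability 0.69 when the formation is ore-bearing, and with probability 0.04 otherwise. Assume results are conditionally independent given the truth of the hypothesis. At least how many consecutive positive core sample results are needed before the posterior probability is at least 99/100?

3

Prior odds = 0.057/0.943 = 57/943.
Likelihood ratio of a positive result = 0.69/0.04 = 17.25.
Target odds: 0.99 ÷ 0.01 = 99.
Require 17.25ⁿ ≥ 99 ÷ (57/943) = 31119/19.
17.25² = 297.5625 falls short of 31119/19 but 17.25³ = 5132.953125 reaches it, so n = 3.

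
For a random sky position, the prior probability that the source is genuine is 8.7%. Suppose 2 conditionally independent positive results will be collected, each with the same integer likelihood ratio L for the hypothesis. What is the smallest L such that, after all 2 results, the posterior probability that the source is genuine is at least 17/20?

Prior odds = 0.087/0.913 = 87/913.
Target odds = 0.85/0.15 = 17/3.
Need L² ≥ 17/3 ÷ (87/913) = 15521/261.
7² = 49 < 15521/261 ≤ 64 = 8², so L = 8.

8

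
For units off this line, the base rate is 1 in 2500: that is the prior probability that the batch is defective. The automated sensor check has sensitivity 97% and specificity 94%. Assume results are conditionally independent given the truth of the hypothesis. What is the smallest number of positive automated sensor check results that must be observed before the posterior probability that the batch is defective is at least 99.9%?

6

Prior odds = 0.0004/0.9996 = 1/2499.
False-positive rate = 1 − 0.94 = 0.06; likelihood ratio of a positive = 0.97/0.06 = 97/6.
Target posterior odds = 0.999/0.001 = 999.
Require (97/6)ⁿ ≥ 999 ÷ (1/2499) = 2496501.
(97/6)⁵ ≈1.10434e+06 falls short of 2496501 but (97/6)⁶ ≈1.78535e+07 reaches it, so n = 6.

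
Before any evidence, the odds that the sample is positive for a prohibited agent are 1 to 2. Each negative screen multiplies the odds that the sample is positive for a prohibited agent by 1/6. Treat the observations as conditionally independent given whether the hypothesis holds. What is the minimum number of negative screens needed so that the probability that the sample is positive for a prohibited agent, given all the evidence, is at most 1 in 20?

2

Prior odds = 0.5.
Likelihood ratio per negative screen = 1/6.
Target odds: 0.05 ÷ 0.95 = 1/19.
Require (1/6)ⁿ ≤ 1/19 ÷ 0.5 = 2/19.
(1/6)¹ = 1/6 is still above 2/19 but (1/6)² = 1/36 is at or below it, so n = 2.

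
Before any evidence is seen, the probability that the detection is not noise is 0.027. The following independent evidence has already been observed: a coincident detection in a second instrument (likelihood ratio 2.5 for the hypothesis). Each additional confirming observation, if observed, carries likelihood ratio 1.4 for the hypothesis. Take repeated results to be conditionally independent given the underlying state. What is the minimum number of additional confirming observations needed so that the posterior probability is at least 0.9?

Prior odds = 0.027/0.973 = 27/973.
Bayes factor of the evidence already in hand = 2.5.
Odds after that evidence = (27/973) × 2.5 = 135/1946.
Target odds = 0.9/0.1 = 9.
Need 1.4ⁿ ≥ 9 ÷ (135/1946) = 1946/15.
1.4¹⁴ ≈111.12 falls short of 1946/15 but 1.4¹⁵ ≈155.568 reaches it, so n = 15.

15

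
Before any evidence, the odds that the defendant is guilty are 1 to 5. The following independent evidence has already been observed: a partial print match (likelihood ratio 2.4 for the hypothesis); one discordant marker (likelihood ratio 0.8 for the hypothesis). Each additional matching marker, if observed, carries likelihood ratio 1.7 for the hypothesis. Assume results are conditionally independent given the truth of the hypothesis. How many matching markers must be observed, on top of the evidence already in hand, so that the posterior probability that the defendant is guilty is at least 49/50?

Prior odds = 0.2.
Combined Bayes factor of the evidence already in hand = 2.4 × 0.8 = 1.92.
Odds after that evidence = 0.2 × 1.92 = 0.384.
Target odds = 0.98/0.02 = 49.
Need 1.7ⁿ ≥ 49 ÷ 0.384 = 6125/48.
1.7⁹ ≈118.588 falls short of 6125/48 but 1.7¹⁰ ≈201.599 reaches it, so n = 10.

10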